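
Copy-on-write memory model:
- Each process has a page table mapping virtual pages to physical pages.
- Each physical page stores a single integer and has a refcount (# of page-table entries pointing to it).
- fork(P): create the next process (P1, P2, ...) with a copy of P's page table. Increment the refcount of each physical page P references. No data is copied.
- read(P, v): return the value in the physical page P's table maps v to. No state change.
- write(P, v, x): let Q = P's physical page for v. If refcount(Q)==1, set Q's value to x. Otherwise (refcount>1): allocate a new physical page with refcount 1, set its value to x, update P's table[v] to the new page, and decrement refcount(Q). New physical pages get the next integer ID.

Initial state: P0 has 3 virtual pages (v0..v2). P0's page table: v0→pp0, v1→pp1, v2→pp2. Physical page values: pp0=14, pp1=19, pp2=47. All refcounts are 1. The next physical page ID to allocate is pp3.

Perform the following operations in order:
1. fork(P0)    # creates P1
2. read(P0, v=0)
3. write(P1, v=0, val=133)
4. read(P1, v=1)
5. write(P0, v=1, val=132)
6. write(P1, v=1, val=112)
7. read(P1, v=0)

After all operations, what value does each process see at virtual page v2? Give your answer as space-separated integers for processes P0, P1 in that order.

Op 1: fork(P0) -> P1. 3 ppages; refcounts: pp0:2 pp1:2 pp2:2
Op 2: read(P0, v0) -> 14. No state change.
Op 3: write(P1, v0, 133). refcount(pp0)=2>1 -> COPY to pp3. 4 ppages; refcounts: pp0:1 pp1:2 pp2:2 pp3:1
Op 4: read(P1, v1) -> 19. No state change.
Op 5: write(P0, v1, 132). refcount(pp1)=2>1 -> COPY to pp4. 5 ppages; refcounts: pp0:1 pp1:1 pp2:2 pp3:1 pp4:1
Op 6: write(P1, v1, 112). refcount(pp1)=1 -> write in place. 5 ppages; refcounts: pp0:1 pp1:1 pp2:2 pp3:1 pp4:1
Op 7: read(P1, v0) -> 133. No state change.
P0: v2 -> pp2 = 47
P1: v2 -> pp2 = 47

Answer: 47 47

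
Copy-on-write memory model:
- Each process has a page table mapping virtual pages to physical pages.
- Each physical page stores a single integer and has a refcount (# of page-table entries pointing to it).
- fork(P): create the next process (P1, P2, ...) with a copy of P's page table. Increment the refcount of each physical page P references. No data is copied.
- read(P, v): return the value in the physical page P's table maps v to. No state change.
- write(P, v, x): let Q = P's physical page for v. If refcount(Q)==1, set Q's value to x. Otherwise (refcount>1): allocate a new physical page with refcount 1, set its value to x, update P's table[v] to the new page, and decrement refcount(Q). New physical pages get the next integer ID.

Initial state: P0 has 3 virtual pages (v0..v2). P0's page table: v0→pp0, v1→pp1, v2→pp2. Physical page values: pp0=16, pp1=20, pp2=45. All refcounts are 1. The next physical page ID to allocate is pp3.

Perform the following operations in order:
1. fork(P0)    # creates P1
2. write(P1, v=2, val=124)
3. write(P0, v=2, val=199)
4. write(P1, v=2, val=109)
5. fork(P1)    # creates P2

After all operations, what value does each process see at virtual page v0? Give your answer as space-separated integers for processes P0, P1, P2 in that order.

Answer: 16 16 16

Derivation:
Op 1: fork(P0) -> P1. 3 ppages; refcounts: pp0:2 pp1:2 pp2:2
Op 2: write(P1, v2, 124). refcount(pp2)=2>1 -> COPY to pp3. 4 ppages; refcounts: pp0:2 pp1:2 pp2:1 pp3:1
Op 3: write(P0, v2, 199). refcount(pp2)=1 -> write in place. 4 ppages; refcounts: pp0:2 pp1:2 pp2:1 pp3:1
Op 4: write(P1, v2, 109). refcount(pp3)=1 -> write in place. 4 ppages; refcounts: pp0:2 pp1:2 pp2:1 pp3:1
Op 5: fork(P1) -> P2. 4 ppages; refcounts: pp0:3 pp1:3 pp2:1 pp3:2
P0: v0 -> pp0 = 16
P1: v0 -> pp0 = 16
P2: v0 -> pp0 = 16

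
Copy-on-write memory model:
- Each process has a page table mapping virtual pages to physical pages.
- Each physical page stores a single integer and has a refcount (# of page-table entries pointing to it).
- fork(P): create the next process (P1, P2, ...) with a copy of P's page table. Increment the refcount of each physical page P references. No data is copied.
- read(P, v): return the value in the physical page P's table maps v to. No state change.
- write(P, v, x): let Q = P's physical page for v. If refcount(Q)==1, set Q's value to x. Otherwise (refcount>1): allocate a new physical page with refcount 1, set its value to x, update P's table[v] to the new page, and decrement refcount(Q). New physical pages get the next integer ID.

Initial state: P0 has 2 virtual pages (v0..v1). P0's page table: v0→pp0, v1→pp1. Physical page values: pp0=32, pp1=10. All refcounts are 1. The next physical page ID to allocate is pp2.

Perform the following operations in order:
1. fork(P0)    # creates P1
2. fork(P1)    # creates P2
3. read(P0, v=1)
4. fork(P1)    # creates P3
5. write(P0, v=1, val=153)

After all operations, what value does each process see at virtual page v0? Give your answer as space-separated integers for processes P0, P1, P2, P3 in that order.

Op 1: fork(P0) -> P1. 2 ppages; refcounts: pp0:2 pp1:2
Op 2: fork(P1) -> P2. 2 ppages; refcounts: pp0:3 pp1:3
Op 3: read(P0, v1) -> 10. No state change.
Op 4: fork(P1) -> P3. 2 ppages; refcounts: pp0:4 pp1:4
Op 5: write(P0, v1, 153). refcount(pp1)=4>1 -> COPY to pp2. 3 ppages; refcounts: pp0:4 pp1:3 pp2:1
P0: v0 -> pp0 = 32
P1: v0 -> pp0 = 32
P2: v0 -> pp0 = 32
P3: v0 -> pp0 = 32

Answer: 32 32 32 32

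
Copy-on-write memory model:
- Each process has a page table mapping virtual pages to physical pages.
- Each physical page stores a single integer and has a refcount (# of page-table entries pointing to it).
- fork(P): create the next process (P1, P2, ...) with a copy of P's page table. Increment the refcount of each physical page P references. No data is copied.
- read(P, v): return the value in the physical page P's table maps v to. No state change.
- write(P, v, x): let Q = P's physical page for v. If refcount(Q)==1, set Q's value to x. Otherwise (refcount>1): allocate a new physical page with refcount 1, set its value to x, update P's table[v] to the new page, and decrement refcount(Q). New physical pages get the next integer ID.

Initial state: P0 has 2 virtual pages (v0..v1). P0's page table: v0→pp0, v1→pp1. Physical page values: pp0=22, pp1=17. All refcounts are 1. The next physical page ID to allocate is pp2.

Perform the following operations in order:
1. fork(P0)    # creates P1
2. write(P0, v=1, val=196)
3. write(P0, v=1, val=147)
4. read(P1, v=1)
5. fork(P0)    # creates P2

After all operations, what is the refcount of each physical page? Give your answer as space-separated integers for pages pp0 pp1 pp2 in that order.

Answer: 3 1 2

Derivation:
Op 1: fork(P0) -> P1. 2 ppages; refcounts: pp0:2 pp1:2
Op 2: write(P0, v1, 196). refcount(pp1)=2>1 -> COPY to pp2. 3 ppages; refcounts: pp0:2 pp1:1 pp2:1
Op 3: write(P0, v1, 147). refcount(pp2)=1 -> write in place. 3 ppages; refcounts: pp0:2 pp1:1 pp2:1
Op 4: read(P1, v1) -> 17. No state change.
Op 5: fork(P0) -> P2. 3 ppages; refcounts: pp0:3 pp1:1 pp2:2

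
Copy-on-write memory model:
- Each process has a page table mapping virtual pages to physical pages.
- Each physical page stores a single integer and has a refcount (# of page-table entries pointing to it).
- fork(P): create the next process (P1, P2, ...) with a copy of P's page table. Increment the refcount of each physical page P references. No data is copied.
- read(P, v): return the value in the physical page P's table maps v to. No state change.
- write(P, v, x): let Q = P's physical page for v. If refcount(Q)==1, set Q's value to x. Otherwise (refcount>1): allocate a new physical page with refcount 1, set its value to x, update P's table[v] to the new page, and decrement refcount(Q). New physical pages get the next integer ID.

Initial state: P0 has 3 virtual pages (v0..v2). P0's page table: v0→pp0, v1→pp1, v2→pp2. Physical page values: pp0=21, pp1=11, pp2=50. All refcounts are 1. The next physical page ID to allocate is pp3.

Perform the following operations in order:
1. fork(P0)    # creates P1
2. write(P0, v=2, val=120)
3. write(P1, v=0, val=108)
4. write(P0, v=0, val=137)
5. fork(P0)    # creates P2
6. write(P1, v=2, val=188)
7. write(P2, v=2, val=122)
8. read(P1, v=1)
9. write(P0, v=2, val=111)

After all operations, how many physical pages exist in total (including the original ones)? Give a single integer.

Answer: 6

Derivation:
Op 1: fork(P0) -> P1. 3 ppages; refcounts: pp0:2 pp1:2 pp2:2
Op 2: write(P0, v2, 120). refcount(pp2)=2>1 -> COPY to pp3. 4 ppages; refcounts: pp0:2 pp1:2 pp2:1 pp3:1
Op 3: write(P1, v0, 108). refcount(pp0)=2>1 -> COPY to pp4. 5 ppages; refcounts: pp0:1 pp1:2 pp2:1 pp3:1 pp4:1
Op 4: write(P0, v0, 137). refcount(pp0)=1 -> write in place. 5 ppages; refcounts: pp0:1 pp1:2 pp2:1 pp3:1 pp4:1
Op 5: fork(P0) -> P2. 5 ppages; refcounts: pp0:2 pp1:3 pp2:1 pp3:2 pp4:1
Op 6: write(P1, v2, 188). refcount(pp2)=1 -> write in place. 5 ppages; refcounts: pp0:2 pp1:3 pp2:1 pp3:2 pp4:1
Op 7: write(P2, v2, 122). refcount(pp3)=2>1 -> COPY to pp5. 6 ppages; refcounts: pp0:2 pp1:3 pp2:1 pp3:1 pp4:1 pp5:1
Op 8: read(P1, v1) -> 11. No state change.
Op 9: write(P0, v2, 111). refcount(pp3)=1 -> write in place. 6 ppages; refcounts: pp0:2 pp1:3 pp2:1 pp3:1 pp4:1 pp5:1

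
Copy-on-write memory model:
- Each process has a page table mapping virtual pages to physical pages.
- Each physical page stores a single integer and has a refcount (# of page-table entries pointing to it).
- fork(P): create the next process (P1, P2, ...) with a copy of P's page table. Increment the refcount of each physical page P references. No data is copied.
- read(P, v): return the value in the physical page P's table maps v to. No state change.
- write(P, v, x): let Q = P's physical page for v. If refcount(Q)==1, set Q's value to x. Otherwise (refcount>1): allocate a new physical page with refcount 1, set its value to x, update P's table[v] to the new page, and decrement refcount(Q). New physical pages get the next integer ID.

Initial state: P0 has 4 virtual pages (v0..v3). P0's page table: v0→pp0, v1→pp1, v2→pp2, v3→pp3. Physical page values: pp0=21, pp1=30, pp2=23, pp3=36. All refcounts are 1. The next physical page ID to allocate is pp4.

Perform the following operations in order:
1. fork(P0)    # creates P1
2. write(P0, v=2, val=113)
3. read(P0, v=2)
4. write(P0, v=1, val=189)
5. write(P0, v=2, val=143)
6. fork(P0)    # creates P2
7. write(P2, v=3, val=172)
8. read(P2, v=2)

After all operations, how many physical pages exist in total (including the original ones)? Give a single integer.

Answer: 7

Derivation:
Op 1: fork(P0) -> P1. 4 ppages; refcounts: pp0:2 pp1:2 pp2:2 pp3:2
Op 2: write(P0, v2, 113). refcount(pp2)=2>1 -> COPY to pp4. 5 ppages; refcounts: pp0:2 pp1:2 pp2:1 pp3:2 pp4:1
Op 3: read(P0, v2) -> 113. No state change.
Op 4: write(P0, v1, 189). refcount(pp1)=2>1 -> COPY to pp5. 6 ppages; refcounts: pp0:2 pp1:1 pp2:1 pp3:2 pp4:1 pp5:1
Op 5: write(P0, v2, 143). refcount(pp4)=1 -> write in place. 6 ppages; refcounts: pp0:2 pp1:1 pp2:1 pp3:2 pp4:1 pp5:1
Op 6: fork(P0) -> P2. 6 ppages; refcounts: pp0:3 pp1:1 pp2:1 pp3:3 pp4:2 pp5:2
Op 7: write(P2, v3, 172). refcount(pp3)=3>1 -> COPY to pp6. 7 ppages; refcounts: pp0:3 pp1:1 pp2:1 pp3:2 pp4:2 pp5:2 pp6:1
Op 8: read(P2, v2) -> 143. No state change.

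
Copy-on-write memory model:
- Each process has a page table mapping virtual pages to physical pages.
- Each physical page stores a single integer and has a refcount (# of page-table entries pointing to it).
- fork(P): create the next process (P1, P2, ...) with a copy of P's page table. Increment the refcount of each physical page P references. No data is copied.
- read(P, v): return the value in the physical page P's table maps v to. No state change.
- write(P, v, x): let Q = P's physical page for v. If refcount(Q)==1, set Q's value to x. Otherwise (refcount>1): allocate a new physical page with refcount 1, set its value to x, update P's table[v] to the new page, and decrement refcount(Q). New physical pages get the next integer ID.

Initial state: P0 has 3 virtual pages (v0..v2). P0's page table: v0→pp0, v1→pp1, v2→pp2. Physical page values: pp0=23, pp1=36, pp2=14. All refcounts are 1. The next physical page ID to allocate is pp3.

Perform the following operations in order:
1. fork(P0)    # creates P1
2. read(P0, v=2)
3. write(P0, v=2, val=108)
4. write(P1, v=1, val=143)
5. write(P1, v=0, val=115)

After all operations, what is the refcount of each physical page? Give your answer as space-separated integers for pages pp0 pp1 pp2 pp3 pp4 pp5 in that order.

Answer: 1 1 1 1 1 1

Derivation:
Op 1: fork(P0) -> P1. 3 ppages; refcounts: pp0:2 pp1:2 pp2:2
Op 2: read(P0, v2) -> 14. No state change.
Op 3: write(P0, v2, 108). refcount(pp2)=2>1 -> COPY to pp3. 4 ppages; refcounts: pp0:2 pp1:2 pp2:1 pp3:1
Op 4: write(P1, v1, 143). refcount(pp1)=2>1 -> COPY to pp4. 5 ppages; refcounts: pp0:2 pp1:1 pp2:1 pp3:1 pp4:1
Op 5: write(P1, v0, 115). refcount(pp0)=2>1 -> COPY to pp5. 6 ppages; refcounts: pp0:1 pp1:1 pp2:1 pp3:1 pp4:1 pp5:1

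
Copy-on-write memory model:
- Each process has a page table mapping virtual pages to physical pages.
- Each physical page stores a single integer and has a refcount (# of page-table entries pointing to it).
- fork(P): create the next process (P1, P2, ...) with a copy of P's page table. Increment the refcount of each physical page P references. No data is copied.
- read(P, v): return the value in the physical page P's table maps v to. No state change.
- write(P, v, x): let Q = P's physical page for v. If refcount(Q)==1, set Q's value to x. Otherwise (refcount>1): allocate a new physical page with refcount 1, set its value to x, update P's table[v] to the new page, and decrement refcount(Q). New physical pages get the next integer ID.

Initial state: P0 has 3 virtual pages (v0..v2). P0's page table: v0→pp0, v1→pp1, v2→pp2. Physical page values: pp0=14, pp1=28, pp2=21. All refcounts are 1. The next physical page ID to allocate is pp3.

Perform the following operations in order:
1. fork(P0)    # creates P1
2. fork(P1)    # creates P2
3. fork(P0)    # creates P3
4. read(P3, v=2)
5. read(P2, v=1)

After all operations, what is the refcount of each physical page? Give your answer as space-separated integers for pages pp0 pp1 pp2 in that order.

Op 1: fork(P0) -> P1. 3 ppages; refcounts: pp0:2 pp1:2 pp2:2
Op 2: fork(P1) -> P2. 3 ppages; refcounts: pp0:3 pp1:3 pp2:3
Op 3: fork(P0) -> P3. 3 ppages; refcounts: pp0:4 pp1:4 pp2:4
Op 4: read(P3, v2) -> 21. No state change.
Op 5: read(P2, v1) -> 28. No state change.

Answer: 4 4 4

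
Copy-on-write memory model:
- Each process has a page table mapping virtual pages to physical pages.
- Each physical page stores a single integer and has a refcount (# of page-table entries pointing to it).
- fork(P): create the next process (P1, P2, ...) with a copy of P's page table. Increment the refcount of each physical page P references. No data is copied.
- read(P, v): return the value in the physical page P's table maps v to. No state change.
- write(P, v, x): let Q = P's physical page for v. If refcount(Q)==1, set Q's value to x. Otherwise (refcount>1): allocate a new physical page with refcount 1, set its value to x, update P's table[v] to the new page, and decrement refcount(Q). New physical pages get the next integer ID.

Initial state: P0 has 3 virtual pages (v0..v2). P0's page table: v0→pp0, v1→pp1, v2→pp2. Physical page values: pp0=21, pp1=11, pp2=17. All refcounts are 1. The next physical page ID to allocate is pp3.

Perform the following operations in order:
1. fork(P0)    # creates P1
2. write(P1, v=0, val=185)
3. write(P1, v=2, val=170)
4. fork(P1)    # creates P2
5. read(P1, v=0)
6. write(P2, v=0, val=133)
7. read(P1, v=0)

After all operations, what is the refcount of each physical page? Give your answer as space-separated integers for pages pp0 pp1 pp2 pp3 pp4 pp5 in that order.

Answer: 1 3 1 1 2 1

Derivation:
Op 1: fork(P0) -> P1. 3 ppages; refcounts: pp0:2 pp1:2 pp2:2
Op 2: write(P1, v0, 185). refcount(pp0)=2>1 -> COPY to pp3. 4 ppages; refcounts: pp0:1 pp1:2 pp2:2 pp3:1
Op 3: write(P1, v2, 170). refcount(pp2)=2>1 -> COPY to pp4. 5 ppages; refcounts: pp0:1 pp1:2 pp2:1 pp3:1 pp4:1
Op 4: fork(P1) -> P2. 5 ppages; refcounts: pp0:1 pp1:3 pp2:1 pp3:2 pp4:2
Op 5: read(P1, v0) -> 185. No state change.
Op 6: write(P2, v0, 133). refcount(pp3)=2>1 -> COPY to pp5. 6 ppages; refcounts: pp0:1 pp1:3 pp2:1 pp3:1 pp4:2 pp5:1
Op 7: read(P1, v0) -> 185. No state change.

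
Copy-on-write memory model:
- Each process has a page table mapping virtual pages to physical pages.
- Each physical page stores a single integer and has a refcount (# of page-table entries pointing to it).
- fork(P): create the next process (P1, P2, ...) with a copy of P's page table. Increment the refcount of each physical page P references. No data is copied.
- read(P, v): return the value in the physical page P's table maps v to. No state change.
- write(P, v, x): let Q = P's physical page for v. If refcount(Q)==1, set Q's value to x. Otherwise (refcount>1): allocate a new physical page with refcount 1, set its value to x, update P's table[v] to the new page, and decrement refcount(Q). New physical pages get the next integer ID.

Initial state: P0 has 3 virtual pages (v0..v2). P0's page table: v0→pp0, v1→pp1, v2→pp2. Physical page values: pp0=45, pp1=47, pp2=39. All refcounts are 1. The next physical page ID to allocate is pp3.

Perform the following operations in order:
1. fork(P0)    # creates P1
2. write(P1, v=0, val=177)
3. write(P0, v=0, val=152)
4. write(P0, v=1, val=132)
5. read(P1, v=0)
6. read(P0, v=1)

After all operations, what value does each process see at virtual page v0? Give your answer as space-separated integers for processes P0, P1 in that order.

Answer: 152 177

Derivation:
Op 1: fork(P0) -> P1. 3 ppages; refcounts: pp0:2 pp1:2 pp2:2
Op 2: write(P1, v0, 177). refcount(pp0)=2>1 -> COPY to pp3. 4 ppages; refcounts: pp0:1 pp1:2 pp2:2 pp3:1
Op 3: write(P0, v0, 152). refcount(pp0)=1 -> write in place. 4 ppages; refcounts: pp0:1 pp1:2 pp2:2 pp3:1
Op 4: write(P0, v1, 132). refcount(pp1)=2>1 -> COPY to pp4. 5 ppages; refcounts: pp0:1 pp1:1 pp2:2 pp3:1 pp4:1
Op 5: read(P1, v0) -> 177. No state change.
Op 6: read(P0, v1) -> 132. No state change.
P0: v0 -> pp0 = 152
P1: v0 -> pp3 = 177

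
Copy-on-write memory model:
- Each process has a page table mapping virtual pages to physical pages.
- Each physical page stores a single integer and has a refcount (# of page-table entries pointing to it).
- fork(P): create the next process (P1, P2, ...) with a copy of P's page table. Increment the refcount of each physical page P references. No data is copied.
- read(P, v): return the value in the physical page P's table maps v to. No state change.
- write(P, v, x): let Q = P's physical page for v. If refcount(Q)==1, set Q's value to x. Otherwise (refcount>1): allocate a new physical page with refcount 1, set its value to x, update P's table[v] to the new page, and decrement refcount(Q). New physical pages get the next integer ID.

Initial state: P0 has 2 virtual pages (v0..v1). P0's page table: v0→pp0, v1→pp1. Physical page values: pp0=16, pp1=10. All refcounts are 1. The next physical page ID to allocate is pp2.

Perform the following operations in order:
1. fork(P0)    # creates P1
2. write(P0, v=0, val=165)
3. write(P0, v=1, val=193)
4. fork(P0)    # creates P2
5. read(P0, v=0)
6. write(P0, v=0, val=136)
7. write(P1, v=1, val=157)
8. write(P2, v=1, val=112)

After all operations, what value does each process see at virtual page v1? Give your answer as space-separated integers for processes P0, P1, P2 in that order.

Op 1: fork(P0) -> P1. 2 ppages; refcounts: pp0:2 pp1:2
Op 2: write(P0, v0, 165). refcount(pp0)=2>1 -> COPY to pp2. 3 ppages; refcounts: pp0:1 pp1:2 pp2:1
Op 3: write(P0, v1, 193). refcount(pp1)=2>1 -> COPY to pp3. 4 ppages; refcounts: pp0:1 pp1:1 pp2:1 pp3:1
Op 4: fork(P0) -> P2. 4 ppages; refcounts: pp0:1 pp1:1 pp2:2 pp3:2
Op 5: read(P0, v0) -> 165. No state change.
Op 6: write(P0, v0, 136). refcount(pp2)=2>1 -> COPY to pp4. 5 ppages; refcounts: pp0:1 pp1:1 pp2:1 pp3:2 pp4:1
Op 7: write(P1, v1, 157). refcount(pp1)=1 -> write in place. 5 ppages; refcounts: pp0:1 pp1:1 pp2:1 pp3:2 pp4:1
Op 8: write(P2, v1, 112). refcount(pp3)=2>1 -> COPY to pp5. 6 ppages; refcounts: pp0:1 pp1:1 pp2:1 pp3:1 pp4:1 pp5:1
P0: v1 -> pp3 = 193
P1: v1 -> pp1 = 157
P2: v1 -> pp5 = 112

Answer: 193 157 112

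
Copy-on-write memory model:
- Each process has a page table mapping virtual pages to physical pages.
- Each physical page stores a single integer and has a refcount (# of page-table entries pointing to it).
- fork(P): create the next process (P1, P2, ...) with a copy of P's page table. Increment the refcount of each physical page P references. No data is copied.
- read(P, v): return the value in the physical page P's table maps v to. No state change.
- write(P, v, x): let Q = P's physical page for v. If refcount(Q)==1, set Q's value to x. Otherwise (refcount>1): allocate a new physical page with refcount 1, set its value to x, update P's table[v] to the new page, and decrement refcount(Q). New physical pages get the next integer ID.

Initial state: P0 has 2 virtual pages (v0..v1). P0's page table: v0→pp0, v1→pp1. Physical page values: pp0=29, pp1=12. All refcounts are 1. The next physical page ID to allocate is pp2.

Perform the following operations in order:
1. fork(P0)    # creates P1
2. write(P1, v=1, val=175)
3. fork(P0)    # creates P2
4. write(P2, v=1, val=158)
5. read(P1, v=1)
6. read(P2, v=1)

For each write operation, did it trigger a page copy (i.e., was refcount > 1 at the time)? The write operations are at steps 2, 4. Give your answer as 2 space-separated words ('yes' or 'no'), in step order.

Op 1: fork(P0) -> P1. 2 ppages; refcounts: pp0:2 pp1:2
Op 2: write(P1, v1, 175). refcount(pp1)=2>1 -> COPY to pp2. 3 ppages; refcounts: pp0:2 pp1:1 pp2:1
Op 3: fork(P0) -> P2. 3 ppages; refcounts: pp0:3 pp1:2 pp2:1
Op 4: write(P2, v1, 158). refcount(pp1)=2>1 -> COPY to pp3. 4 ppages; refcounts: pp0:3 pp1:1 pp2:1 pp3:1
Op 5: read(P1, v1) -> 175. No state change.
Op 6: read(P2, v1) -> 158. No state change.

yes yes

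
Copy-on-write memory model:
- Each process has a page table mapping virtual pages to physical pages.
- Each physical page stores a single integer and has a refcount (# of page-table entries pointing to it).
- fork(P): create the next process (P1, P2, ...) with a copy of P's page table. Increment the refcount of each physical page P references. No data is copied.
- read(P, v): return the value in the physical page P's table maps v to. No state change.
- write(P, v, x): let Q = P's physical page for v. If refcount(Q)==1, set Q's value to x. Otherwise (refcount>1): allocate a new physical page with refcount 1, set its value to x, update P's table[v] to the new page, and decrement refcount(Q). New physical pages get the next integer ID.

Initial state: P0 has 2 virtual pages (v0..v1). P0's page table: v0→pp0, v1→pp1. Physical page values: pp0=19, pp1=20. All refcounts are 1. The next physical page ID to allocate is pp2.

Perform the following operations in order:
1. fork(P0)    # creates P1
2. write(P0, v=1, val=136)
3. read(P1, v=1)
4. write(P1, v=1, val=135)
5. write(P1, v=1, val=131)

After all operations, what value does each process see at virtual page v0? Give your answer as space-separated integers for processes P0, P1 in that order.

Answer: 19 19

Derivation:
Op 1: fork(P0) -> P1. 2 ppages; refcounts: pp0:2 pp1:2
Op 2: write(P0, v1, 136). refcount(pp1)=2>1 -> COPY to pp2. 3 ppages; refcounts: pp0:2 pp1:1 pp2:1
Op 3: read(P1, v1) -> 20. No state change.
Op 4: write(P1, v1, 135). refcount(pp1)=1 -> write in place. 3 ppages; refcounts: pp0:2 pp1:1 pp2:1
Op 5: write(P1, v1, 131). refcount(pp1)=1 -> write in place. 3 ppages; refcounts: pp0:2 pp1:1 pp2:1
P0: v0 -> pp0 = 19
P1: v0 -> pp0 = 19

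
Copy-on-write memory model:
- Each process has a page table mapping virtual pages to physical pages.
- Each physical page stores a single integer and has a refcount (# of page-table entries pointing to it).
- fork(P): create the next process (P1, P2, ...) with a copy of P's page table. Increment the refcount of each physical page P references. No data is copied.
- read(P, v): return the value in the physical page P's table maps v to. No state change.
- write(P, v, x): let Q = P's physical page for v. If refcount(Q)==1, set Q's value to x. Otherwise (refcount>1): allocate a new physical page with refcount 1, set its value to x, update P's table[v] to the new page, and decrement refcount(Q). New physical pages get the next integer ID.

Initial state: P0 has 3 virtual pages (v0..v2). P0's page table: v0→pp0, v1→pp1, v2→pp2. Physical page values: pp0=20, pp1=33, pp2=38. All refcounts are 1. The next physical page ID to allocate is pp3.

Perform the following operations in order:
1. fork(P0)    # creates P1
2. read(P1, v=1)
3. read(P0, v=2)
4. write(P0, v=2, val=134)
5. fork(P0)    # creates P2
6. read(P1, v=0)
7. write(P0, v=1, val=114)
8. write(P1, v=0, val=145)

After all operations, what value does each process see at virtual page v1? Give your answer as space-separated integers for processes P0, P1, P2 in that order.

Op 1: fork(P0) -> P1. 3 ppages; refcounts: pp0:2 pp1:2 pp2:2
Op 2: read(P1, v1) -> 33. No state change.
Op 3: read(P0, v2) -> 38. No state change.
Op 4: write(P0, v2, 134). refcount(pp2)=2>1 -> COPY to pp3. 4 ppages; refcounts: pp0:2 pp1:2 pp2:1 pp3:1
Op 5: fork(P0) -> P2. 4 ppages; refcounts: pp0:3 pp1:3 pp2:1 pp3:2
Op 6: read(P1, v0) -> 20. No state change.
Op 7: write(P0, v1, 114). refcount(pp1)=3>1 -> COPY to pp4. 5 ppages; refcounts: pp0:3 pp1:2 pp2:1 pp3:2 pp4:1
Op 8: write(P1, v0, 145). refcount(pp0)=3>1 -> COPY to pp5. 6 ppages; refcounts: pp0:2 pp1:2 pp2:1 pp3:2 pp4:1 pp5:1
P0: v1 -> pp4 = 114
P1: v1 -> pp1 = 33
P2: v1 -> pp1 = 33

Answer: 114 33 33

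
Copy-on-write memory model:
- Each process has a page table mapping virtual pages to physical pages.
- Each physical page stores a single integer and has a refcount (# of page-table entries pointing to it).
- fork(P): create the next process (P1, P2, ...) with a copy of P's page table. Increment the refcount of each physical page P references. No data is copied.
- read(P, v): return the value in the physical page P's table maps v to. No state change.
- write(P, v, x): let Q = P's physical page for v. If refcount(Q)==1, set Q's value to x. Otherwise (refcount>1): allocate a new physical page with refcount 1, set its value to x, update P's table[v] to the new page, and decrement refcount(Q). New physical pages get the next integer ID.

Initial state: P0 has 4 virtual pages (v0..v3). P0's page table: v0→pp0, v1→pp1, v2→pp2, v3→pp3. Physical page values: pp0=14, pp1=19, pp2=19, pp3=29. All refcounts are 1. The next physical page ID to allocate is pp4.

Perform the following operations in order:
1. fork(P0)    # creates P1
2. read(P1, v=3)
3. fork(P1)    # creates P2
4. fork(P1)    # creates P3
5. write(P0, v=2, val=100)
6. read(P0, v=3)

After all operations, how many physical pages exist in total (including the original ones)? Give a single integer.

Op 1: fork(P0) -> P1. 4 ppages; refcounts: pp0:2 pp1:2 pp2:2 pp3:2
Op 2: read(P1, v3) -> 29. No state change.
Op 3: fork(P1) -> P2. 4 ppages; refcounts: pp0:3 pp1:3 pp2:3 pp3:3
Op 4: fork(P1) -> P3. 4 ppages; refcounts: pp0:4 pp1:4 pp2:4 pp3:4
Op 5: write(P0, v2, 100). refcount(pp2)=4>1 -> COPY to pp4. 5 ppages; refcounts: pp0:4 pp1:4 pp2:3 pp3:4 pp4:1
Op 6: read(P0, v3) -> 29. No state change.

Answer: 5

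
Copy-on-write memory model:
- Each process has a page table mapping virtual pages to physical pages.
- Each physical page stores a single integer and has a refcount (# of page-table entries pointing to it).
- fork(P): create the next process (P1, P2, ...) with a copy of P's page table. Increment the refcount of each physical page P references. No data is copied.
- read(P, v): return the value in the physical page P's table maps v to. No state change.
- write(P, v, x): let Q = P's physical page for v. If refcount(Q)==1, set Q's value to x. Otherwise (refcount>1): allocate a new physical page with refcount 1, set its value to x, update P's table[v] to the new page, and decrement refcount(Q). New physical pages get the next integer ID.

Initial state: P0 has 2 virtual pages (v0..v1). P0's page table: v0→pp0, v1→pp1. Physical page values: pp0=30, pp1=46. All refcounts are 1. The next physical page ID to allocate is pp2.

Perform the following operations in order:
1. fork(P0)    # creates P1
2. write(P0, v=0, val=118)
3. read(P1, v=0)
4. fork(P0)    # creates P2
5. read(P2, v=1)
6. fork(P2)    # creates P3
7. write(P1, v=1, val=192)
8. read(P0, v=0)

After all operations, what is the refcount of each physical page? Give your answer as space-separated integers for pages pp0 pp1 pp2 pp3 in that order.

Op 1: fork(P0) -> P1. 2 ppages; refcounts: pp0:2 pp1:2
Op 2: write(P0, v0, 118). refcount(pp0)=2>1 -> COPY to pp2. 3 ppages; refcounts: pp0:1 pp1:2 pp2:1
Op 3: read(P1, v0) -> 30. No state change.
Op 4: fork(P0) -> P2. 3 ppages; refcounts: pp0:1 pp1:3 pp2:2
Op 5: read(P2, v1) -> 46. No state change.
Op 6: fork(P2) -> P3. 3 ppages; refcounts: pp0:1 pp1:4 pp2:3
Op 7: write(P1, v1, 192). refcount(pp1)=4>1 -> COPY to pp3. 4 ppages; refcounts: pp0:1 pp1:3 pp2:3 pp3:1
Op 8: read(P0, v0) -> 118. No state change.

Answer: 1 3 3 1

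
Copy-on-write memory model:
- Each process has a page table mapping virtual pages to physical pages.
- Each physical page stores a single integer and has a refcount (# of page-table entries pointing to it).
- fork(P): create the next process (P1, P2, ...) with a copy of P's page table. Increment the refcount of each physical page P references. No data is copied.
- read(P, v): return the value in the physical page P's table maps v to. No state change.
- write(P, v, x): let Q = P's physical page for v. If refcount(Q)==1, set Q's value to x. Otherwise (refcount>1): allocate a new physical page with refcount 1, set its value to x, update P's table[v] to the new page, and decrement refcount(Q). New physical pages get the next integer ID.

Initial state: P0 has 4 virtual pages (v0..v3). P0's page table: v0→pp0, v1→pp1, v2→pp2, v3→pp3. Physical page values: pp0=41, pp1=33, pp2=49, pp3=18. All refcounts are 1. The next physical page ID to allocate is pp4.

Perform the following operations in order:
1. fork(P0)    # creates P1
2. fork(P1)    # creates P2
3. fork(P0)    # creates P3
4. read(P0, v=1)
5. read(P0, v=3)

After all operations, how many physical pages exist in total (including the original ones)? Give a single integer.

Answer: 4

Derivation:
Op 1: fork(P0) -> P1. 4 ppages; refcounts: pp0:2 pp1:2 pp2:2 pp3:2
Op 2: fork(P1) -> P2. 4 ppages; refcounts: pp0:3 pp1:3 pp2:3 pp3:3
Op 3: fork(P0) -> P3. 4 ppages; refcounts: pp0:4 pp1:4 pp2:4 pp3:4
Op 4: read(P0, v1) -> 33. No state change.
Op 5: read(P0, v3) -> 18. No state change.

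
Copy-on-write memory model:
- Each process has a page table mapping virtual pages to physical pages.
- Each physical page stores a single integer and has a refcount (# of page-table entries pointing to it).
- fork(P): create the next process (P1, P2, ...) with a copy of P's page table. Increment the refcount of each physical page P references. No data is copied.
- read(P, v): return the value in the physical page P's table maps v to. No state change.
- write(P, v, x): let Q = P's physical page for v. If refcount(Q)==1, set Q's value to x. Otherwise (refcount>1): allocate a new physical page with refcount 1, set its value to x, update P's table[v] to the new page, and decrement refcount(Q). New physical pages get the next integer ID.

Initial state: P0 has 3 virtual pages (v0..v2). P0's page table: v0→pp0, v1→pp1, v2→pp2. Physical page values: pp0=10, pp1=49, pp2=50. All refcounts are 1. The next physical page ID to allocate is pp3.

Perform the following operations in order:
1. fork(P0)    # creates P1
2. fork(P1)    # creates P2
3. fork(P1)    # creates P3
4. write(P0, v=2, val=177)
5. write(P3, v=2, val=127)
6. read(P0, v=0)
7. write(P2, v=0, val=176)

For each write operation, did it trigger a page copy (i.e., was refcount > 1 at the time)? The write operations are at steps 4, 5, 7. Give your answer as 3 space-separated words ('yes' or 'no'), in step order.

Op 1: fork(P0) -> P1. 3 ppages; refcounts: pp0:2 pp1:2 pp2:2
Op 2: fork(P1) -> P2. 3 ppages; refcounts: pp0:3 pp1:3 pp2:3
Op 3: fork(P1) -> P3. 3 ppages; refcounts: pp0:4 pp1:4 pp2:4
Op 4: write(P0, v2, 177). refcount(pp2)=4>1 -> COPY to pp3. 4 ppages; refcounts: pp0:4 pp1:4 pp2:3 pp3:1
Op 5: write(P3, v2, 127). refcount(pp2)=3>1 -> COPY to pp4. 5 ppages; refcounts: pp0:4 pp1:4 pp2:2 pp3:1 pp4:1
Op 6: read(P0, v0) -> 10. No state change.
Op 7: write(P2, v0, 176). refcount(pp0)=4>1 -> COPY to pp5. 6 ppages; refcounts: pp0:3 pp1:4 pp2:2 pp3:1 pp4:1 pp5:1

yes yes yes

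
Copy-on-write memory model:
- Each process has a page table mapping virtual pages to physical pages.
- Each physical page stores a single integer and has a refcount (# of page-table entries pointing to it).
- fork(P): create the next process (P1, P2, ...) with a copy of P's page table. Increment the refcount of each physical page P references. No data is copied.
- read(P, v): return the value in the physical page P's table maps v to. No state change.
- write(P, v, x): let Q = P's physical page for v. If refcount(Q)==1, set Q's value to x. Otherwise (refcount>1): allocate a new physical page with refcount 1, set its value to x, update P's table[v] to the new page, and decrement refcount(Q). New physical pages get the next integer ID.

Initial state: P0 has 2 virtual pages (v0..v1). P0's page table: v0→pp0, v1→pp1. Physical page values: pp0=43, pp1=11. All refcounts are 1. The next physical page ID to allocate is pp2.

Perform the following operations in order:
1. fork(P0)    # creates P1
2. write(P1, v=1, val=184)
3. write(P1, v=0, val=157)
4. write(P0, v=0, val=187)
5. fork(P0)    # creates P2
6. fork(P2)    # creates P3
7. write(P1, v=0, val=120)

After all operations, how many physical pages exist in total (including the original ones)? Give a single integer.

Op 1: fork(P0) -> P1. 2 ppages; refcounts: pp0:2 pp1:2
Op 2: write(P1, v1, 184). refcount(pp1)=2>1 -> COPY to pp2. 3 ppages; refcounts: pp0:2 pp1:1 pp2:1
Op 3: write(P1, v0, 157). refcount(pp0)=2>1 -> COPY to pp3. 4 ppages; refcounts: pp0:1 pp1:1 pp2:1 pp3:1
Op 4: write(P0, v0, 187). refcount(pp0)=1 -> write in place. 4 ppages; refcounts: pp0:1 pp1:1 pp2:1 pp3:1
Op 5: fork(P0) -> P2. 4 ppages; refcounts: pp0:2 pp1:2 pp2:1 pp3:1
Op 6: fork(P2) -> P3. 4 ppages; refcounts: pp0:3 pp1:3 pp2:1 pp3:1
Op 7: write(P1, v0, 120). refcount(pp3)=1 -> write in place. 4 ppages; refcounts: pp0:3 pp1:3 pp2:1 pp3:1

Answer: 4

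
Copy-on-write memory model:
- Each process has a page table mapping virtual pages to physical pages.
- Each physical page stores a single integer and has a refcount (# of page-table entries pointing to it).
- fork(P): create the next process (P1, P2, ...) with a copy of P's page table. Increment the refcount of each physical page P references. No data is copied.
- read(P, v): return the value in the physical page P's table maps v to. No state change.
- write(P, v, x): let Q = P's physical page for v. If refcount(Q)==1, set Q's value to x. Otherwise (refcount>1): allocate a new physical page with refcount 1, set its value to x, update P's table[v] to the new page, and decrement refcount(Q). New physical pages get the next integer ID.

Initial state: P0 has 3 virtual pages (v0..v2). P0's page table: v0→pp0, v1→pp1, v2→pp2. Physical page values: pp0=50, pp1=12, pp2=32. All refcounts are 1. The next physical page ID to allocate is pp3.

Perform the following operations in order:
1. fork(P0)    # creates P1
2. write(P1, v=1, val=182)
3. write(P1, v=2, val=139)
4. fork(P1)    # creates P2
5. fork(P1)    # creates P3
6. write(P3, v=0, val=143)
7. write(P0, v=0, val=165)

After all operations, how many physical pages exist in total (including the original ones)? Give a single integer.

Op 1: fork(P0) -> P1. 3 ppages; refcounts: pp0:2 pp1:2 pp2:2
Op 2: write(P1, v1, 182). refcount(pp1)=2>1 -> COPY to pp3. 4 ppages; refcounts: pp0:2 pp1:1 pp2:2 pp3:1
Op 3: write(P1, v2, 139). refcount(pp2)=2>1 -> COPY to pp4. 5 ppages; refcounts: pp0:2 pp1:1 pp2:1 pp3:1 pp4:1
Op 4: fork(P1) -> P2. 5 ppages; refcounts: pp0:3 pp1:1 pp2:1 pp3:2 pp4:2
Op 5: fork(P1) -> P3. 5 ppages; refcounts: pp0:4 pp1:1 pp2:1 pp3:3 pp4:3
Op 6: write(P3, v0, 143). refcount(pp0)=4>1 -> COPY to pp5. 6 ppages; refcounts: pp0:3 pp1:1 pp2:1 pp3:3 pp4:3 pp5:1
Op 7: write(P0, v0, 165). refcount(pp0)=3>1 -> COPY to pp6. 7 ppages; refcounts: pp0:2 pp1:1 pp2:1 pp3:3 pp4:3 pp5:1 pp6:1

Answer: 7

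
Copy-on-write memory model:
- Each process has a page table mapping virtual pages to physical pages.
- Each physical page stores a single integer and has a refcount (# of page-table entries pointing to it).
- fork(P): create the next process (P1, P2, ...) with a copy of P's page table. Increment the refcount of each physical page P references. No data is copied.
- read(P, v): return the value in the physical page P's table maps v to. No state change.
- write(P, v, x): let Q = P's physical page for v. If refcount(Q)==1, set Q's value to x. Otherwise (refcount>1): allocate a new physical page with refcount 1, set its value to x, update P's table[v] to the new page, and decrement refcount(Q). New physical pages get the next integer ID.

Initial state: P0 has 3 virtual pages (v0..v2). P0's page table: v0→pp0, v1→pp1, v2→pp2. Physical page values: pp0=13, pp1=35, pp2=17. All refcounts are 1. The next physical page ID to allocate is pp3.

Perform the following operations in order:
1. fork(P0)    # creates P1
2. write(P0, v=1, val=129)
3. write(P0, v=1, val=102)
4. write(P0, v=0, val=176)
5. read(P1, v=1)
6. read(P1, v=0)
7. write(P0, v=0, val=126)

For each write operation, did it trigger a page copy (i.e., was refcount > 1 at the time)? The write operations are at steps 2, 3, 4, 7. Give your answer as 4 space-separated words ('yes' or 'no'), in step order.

Op 1: fork(P0) -> P1. 3 ppages; refcounts: pp0:2 pp1:2 pp2:2
Op 2: write(P0, v1, 129). refcount(pp1)=2>1 -> COPY to pp3. 4 ppages; refcounts: pp0:2 pp1:1 pp2:2 pp3:1
Op 3: write(P0, v1, 102). refcount(pp3)=1 -> write in place. 4 ppages; refcounts: pp0:2 pp1:1 pp2:2 pp3:1
Op 4: write(P0, v0, 176). refcount(pp0)=2>1 -> COPY to pp4. 5 ppages; refcounts: pp0:1 pp1:1 pp2:2 pp3:1 pp4:1
Op 5: read(P1, v1) -> 35. No state change.
Op 6: read(P1, v0) -> 13. No state change.
Op 7: write(P0, v0, 126). refcount(pp4)=1 -> write in place. 5 ppages; refcounts: pp0:1 pp1:1 pp2:2 pp3:1 pp4:1

yes no yes no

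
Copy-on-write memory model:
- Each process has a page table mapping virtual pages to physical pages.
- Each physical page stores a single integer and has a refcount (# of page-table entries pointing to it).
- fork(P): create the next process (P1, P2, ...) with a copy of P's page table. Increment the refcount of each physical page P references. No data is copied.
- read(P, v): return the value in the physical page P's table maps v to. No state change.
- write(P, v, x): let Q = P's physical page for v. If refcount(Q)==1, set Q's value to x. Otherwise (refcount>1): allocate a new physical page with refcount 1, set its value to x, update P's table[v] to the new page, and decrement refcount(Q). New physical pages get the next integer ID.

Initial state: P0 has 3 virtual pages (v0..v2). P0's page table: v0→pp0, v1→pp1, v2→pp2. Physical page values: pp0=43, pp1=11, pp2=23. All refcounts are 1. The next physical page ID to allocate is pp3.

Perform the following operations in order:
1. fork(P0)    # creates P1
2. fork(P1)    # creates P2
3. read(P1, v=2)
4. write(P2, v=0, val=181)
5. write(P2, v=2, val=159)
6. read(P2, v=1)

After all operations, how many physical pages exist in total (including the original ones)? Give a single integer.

Answer: 5

Derivation:
Op 1: fork(P0) -> P1. 3 ppages; refcounts: pp0:2 pp1:2 pp2:2
Op 2: fork(P1) -> P2. 3 ppages; refcounts: pp0:3 pp1:3 pp2:3
Op 3: read(P1, v2) -> 23. No state change.
Op 4: write(P2, v0, 181). refcount(pp0)=3>1 -> COPY to pp3. 4 ppages; refcounts: pp0:2 pp1:3 pp2:3 pp3:1
Op 5: write(P2, v2, 159). refcount(pp2)=3>1 -> COPY to pp4. 5 ppages; refcounts: pp0:2 pp1:3 pp2:2 pp3:1 pp4:1
Op 6: read(P2, v1) -> 11. No state change.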